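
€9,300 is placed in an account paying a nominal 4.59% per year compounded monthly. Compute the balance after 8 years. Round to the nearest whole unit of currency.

€13,417

Periodic rate i = 0.0459/12 = 0.003825; n = 8 × 12 = 96 periods.
9,300 × (1+0.003825)^96 = 9,300 × 1.442676 = 13,416.8840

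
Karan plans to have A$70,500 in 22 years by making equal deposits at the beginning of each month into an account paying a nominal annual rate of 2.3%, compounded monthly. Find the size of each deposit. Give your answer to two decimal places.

A$205.01

i = 0.023/12 = 0.00191667 per month; n = 22·12 = 264.
PMT = 70500 / ( [(1+0.00191667)^264 − 1] / 0.00191667 × (1+i) ) = 70500 / 343.878841 = 205.0141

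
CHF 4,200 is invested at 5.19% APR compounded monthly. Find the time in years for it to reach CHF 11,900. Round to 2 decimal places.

Periodic rate i = 0.0519/12 = 0.004325.
(1+i)^n = 11900/4200 = 2.83333, so n = ln 2.83333 / ln 1.00432 = 241.3189 months
= 241.3189/12 years

20.11 years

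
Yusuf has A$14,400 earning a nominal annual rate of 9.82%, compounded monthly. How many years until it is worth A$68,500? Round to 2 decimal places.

Periodic rate i = 0.0982/12 = 0.00818333.
n = ln(68500/14400) / ln(1+0.00818333) = ln(4.75694) / 0.008150 = 191.3619 months
= 191.3619/12 years

15.95 years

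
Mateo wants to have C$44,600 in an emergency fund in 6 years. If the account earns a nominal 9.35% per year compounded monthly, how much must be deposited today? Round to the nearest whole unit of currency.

Periodic rate i = 0.0935/12 = 0.00779167; n = 6 × 12 = 72 periods.
PV = FV·(1+i)^(−n) = 44,600 × 0.571880 = 25,505.8576

C$25,506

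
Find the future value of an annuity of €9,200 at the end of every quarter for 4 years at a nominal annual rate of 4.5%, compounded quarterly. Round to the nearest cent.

€160,296.55

Periodic rate i = 0.045/4 = 0.01125; n = 4 × 4 = 16 periods.
FV = 9200 × [(1+0.01125)^16 − 1] / 0.01125 = 9200 × 17.423538 = 160,296.5478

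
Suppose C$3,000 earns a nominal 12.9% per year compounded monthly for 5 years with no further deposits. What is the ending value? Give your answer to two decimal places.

With 12 periods per year: i = 0.01075, n = 60.
FV = 3,000 × (1 + 0.01075)^60 = 5,698.3124

C$5,698.31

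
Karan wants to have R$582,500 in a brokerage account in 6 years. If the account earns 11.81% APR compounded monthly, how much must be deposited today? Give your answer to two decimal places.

R$287,779.16

Periodic rate i = 0.1181/12 = 0.00984167; n = 6 × 12 = 72 periods.
PV = 582,500 / (1 + 0.00984167)^72 = 582,500 / 2.024122 = 287,779.1592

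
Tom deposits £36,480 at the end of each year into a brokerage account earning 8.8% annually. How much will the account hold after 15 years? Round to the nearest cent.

£1,054,399.72

FV = 36480 × [(1+0.088)^15 − 1] / 0.088 = 36480 × 28.903501 = 1,054,399.7235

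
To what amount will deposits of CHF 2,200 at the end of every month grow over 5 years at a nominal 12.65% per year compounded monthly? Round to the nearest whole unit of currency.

i = 0.1265/12 = 0.0105417 per month; n = 5·12 = 60.
Accumulation factor s(60|0.0105417) = 83.107284; FV = 2200 × 83.107284 = 182,836.0250

CHF 182,836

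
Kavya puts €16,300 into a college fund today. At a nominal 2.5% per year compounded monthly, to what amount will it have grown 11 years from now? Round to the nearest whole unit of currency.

€21,453

i = 0.025/12 = 0.00208333 per month; n = 11·12 = 132.
FV = 16,300 × (1 + 0.00208333)^132 = 21,453.3122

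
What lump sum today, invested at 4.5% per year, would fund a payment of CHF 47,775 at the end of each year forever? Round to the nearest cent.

CHF 1,061,666.67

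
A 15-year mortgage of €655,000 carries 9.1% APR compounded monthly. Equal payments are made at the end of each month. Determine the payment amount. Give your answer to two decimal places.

€6,682.47

With 12 periods per year: i = 0.00758333, n = 180.
Annuity-PV factor = 98.017691; PMT = 655000 / 98.017691 = 6,682.4672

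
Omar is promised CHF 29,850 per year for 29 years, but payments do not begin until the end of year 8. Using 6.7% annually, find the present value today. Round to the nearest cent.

Value one period before first payment (t=7): 29850 × [1 − (1+0.067)^(−29)] / 0.067 = 29850 × 12.649453 = 377,586.1695
Discount back 7 years: 377,586.1695 × (1+0.067)^(−7) = 377,586.1695 × 0.635110 = 239,808.8146

CHF 239,808.81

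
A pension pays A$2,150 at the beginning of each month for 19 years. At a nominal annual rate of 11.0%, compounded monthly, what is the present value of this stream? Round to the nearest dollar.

Periodic rate i = 0.11/12 = 0.00916667; n = 19 × 12 = 228 periods.
PV = PMT · [1 − (1+i)^(−n)] / i × (1+i) = 2150 · 96.343815 = 207,139.2012
(annuity-due: payments at period start, so ×(1+i).)

A$207,139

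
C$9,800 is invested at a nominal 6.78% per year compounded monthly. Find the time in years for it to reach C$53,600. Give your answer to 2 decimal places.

Periodic rate i = 0.0678/12 = 0.00565.
(1+i)^n = 53600/9800 = 5.46939, so n = ln 5.46939 / ln 1.00565 = 301.5863 months
= 301.5863/12 years

25.13 years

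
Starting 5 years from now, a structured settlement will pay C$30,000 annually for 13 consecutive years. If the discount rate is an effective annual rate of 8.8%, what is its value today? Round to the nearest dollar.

PV at t=4 (ordinary 13-year annuity): 30000 × a(13|0.088) = 30000 × 7.567501 = 227,025.0305
PV₀ = 227,025.0305 / (1+0.088)^4 = 227,025.0305 / 1.401250 = 162,016.0954

C$162,016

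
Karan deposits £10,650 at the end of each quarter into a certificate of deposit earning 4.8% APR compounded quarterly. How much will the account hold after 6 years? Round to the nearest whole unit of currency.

i = 0.048/4 = 0.012 per quarter; n = 6·4 = 24.
FV = 10650 × [(1+0.012)^24 − 1] / 0.012 = 10650 × 27.622734 = 294,182.1133

£294,182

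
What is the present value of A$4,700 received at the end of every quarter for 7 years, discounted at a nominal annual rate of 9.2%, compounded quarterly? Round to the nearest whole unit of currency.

A$96,241

Periodic rate i = 0.092/4 = 0.023; n = 7 × 4 = 28 periods.
PV = 4700 × [1 − (1+0.023)^(−28)] / 0.023 = 4700 × 20.476853 = 96,241.2089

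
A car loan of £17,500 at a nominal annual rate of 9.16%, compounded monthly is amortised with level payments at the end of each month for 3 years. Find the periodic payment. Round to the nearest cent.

i = 0.0916/12 = 0.00763333 per month; n = 3·12 = 36.
PMT = 17500 / ( [1 − (1+0.00763333)^(−36)] / 0.00763333 ) = 17500 / 31.373286 = 557.7994

£557.80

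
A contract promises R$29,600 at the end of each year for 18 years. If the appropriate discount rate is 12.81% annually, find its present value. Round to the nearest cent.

PV = 29600 × [1 − (1+0.1281)^(−18)] / 0.1281 = 29600 × 6.914752 = 204,676.6570

R$204,676.66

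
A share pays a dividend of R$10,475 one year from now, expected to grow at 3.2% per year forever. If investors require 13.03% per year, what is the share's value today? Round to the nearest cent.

PV = PMT / (i − g) = 10475 / (0.1303 − 0.032) = 10475 / 0.098300 = 106,561.5463

R$106,561.55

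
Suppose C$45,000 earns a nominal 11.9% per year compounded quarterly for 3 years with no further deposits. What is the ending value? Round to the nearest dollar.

Periodic rate i = 0.119/4 = 0.02975; n = 3 × 4 = 12 periods.
FV = PV·(1+i)^n = 45,000 × 1.421614 = 63,972.6176

C$63,973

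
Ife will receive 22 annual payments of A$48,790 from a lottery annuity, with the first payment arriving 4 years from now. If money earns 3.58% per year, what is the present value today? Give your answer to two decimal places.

A$660,712.88

Value one period before first payment (t=3): 48790 × [1 − (1+0.0358)^(−22)] / 0.0358 = 48790 × 15.049070 = 734,244.1427
PV₀ = 734,244.1427 / (1+0.0358)^3 = 734,244.1427 / 1.111291 = 660,712.8763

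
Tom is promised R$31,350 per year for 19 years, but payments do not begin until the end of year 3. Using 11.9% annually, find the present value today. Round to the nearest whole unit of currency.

Value one period before first payment (t=2): 31350 × [1 − (1+0.119)^(−19)] / 0.119 = 31350 × 7.410974 = 232,334.0222
PV₀ = 232,334.0222 / (1+0.119)^2 = 232,334.0222 / 1.252161 = 185,546.4451

R$185,546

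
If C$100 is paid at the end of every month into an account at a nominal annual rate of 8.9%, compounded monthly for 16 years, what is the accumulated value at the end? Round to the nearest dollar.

Periodic rate i = 0.089/12 = 0.00741667; n = 16 × 12 = 192 periods.
FV = PMT · [(1+i)^n − 1] / i = 100 · 422.283080 = 42,228.3080

C$42,228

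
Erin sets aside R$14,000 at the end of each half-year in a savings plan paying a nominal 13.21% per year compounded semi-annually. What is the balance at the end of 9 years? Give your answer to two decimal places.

R$458,312.10

Periodic rate i = 0.1321/2 = 0.06605; n = 9 × 2 = 18 periods.
FV = 14000 × [(1+0.06605)^18 − 1] / 0.06605 = 14000 × 32.736579 = 458,312.1006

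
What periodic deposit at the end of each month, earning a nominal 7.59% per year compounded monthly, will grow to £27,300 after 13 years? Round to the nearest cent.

£103.15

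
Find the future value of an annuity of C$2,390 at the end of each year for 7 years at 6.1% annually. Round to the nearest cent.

C$20,122.55

FV = PMT · [(1+i)^n − 1] / i = 2390 · 8.419476 = 20,122.5478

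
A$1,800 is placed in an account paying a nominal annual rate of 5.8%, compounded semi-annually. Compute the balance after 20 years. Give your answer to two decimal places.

i = 0.058/2 = 0.029 per half-year; n = 20·2 = 40.
1,800 × (1+0.029)^40 = 1,800 × 3.137726 = 5,647.9065

A$5,647.91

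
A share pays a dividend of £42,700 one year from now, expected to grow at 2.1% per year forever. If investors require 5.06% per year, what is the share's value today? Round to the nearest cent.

PV = PMT / (i − g) = 42700 / (0.0506 − 0.021) = 42700 / 0.029600 = 1,442,567.5676

£1,442,567.57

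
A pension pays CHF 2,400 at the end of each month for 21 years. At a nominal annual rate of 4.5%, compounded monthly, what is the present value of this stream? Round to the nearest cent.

CHF 390,805.02

With 12 periods per year: i = 0.00375, n = 252.
PV = PMT · [1 − (1+i)^(−n)] / i = 2400 · 162.835426 = 390,805.0220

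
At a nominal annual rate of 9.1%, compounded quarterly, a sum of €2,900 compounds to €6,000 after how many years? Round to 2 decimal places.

8.08 years

Periodic rate i = 0.091/4 = 0.02275.
(1+i)^n = 6000/2900 = 2.06897, so n = ln 2.06897 / ln 1.02275 = 32.3203 quarters
= 32.3203/4 years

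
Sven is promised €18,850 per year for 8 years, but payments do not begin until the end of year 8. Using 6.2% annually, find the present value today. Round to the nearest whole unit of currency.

€76,223

Value one period before first payment (t=7): 18850 × [1 − (1+0.062)^(−8)] / 0.062 = 18850 × 6.160937 = 116,133.6638
PV₀ = 116,133.6638 / (1+0.062)^7 = 116,133.6638 / 1.523602 = 76,223.0829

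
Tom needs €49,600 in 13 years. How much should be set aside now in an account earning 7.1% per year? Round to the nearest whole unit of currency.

€20,334

Discount factor = (1+0.071)^(−13) = 0.409956; PV = 49,600 × 0.409956 = 20,333.8004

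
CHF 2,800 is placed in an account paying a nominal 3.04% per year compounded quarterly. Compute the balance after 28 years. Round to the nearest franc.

CHF 6,538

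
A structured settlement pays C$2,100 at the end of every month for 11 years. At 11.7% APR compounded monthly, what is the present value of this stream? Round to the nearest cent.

Periodic rate i = 0.117/12 = 0.00975; n = 11 × 12 = 132 periods.
PV = PMT · [1 − (1+i)^(−n)] / i = 2100 · 74.069302 = 155,545.5343

C$155,545.53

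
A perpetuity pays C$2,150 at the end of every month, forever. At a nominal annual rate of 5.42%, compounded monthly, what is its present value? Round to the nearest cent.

C$476,014.76

Periodic rate i = 0.0542/12 = 0.00451667.
PV = C/r = 2150/0.00451667 = 476,014.7601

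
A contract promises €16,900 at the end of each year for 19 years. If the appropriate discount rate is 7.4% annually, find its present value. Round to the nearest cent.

€169,551.79

PV = 16900 × [1 − (1+0.074)^(−19)] / 0.074 = 16900 × 10.032650 = 169,551.7932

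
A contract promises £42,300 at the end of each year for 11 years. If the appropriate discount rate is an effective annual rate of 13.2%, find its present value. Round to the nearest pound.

PV = 42300 × [1 − (1+0.132)^(−11)] / 0.132 = 42300 × 5.638821 = 238,522.1333

£238,522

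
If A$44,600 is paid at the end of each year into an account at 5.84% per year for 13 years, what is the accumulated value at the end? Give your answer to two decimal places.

A$833,540.04

FV = PMT · [(1+i)^n − 1] / i = 44600 · 18.689239 = 833,540.0427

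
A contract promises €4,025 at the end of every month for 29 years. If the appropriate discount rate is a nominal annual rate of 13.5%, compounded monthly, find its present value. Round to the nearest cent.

€350,485.83

Periodic rate i = 0.135/12 = 0.01125; n = 29 × 12 = 348 periods.
PV = 4025 × [1 − (1+0.01125)^(−348)] / 0.01125 = 4025 × 87.077226 = 350,485.8340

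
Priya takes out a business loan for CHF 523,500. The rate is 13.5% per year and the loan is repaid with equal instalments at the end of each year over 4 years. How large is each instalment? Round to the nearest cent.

CHF 177,829.39

Annuity-PV factor = 2.943833; PMT = 523500 / 2.943833 = 177,829.3850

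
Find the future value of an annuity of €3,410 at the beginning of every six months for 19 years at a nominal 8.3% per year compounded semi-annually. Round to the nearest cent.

€315,674.04

Periodic rate i = 0.083/2 = 0.0415; n = 19 × 2 = 38 periods.
Accumulation factor s(38|0.0415) × (1+i) = 92.573031; FV = 3410 × 92.573031 = 315,674.0360
(annuity-due: payments at period start, so ×(1+i).)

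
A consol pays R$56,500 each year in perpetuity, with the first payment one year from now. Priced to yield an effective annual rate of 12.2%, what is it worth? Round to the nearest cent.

PV = C/r = 56500/0.122 = 463,114.7541

R$463,114.75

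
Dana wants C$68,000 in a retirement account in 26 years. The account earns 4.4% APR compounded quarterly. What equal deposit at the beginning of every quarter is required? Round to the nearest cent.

With 4 periods per year: i = 0.011, n = 104.
PMT = 68000 / ( [(1+0.011)^104 − 1] / 0.011 × (1+i) ) = 68000 / 194.824552 = 349.0320

C$349.03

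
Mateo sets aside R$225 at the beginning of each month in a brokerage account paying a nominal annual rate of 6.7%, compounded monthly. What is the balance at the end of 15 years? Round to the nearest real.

With 12 periods per year: i = 0.00558333, n = 180.
FV = PMT · [(1+i)^n − 1] / i × (1+i) = 225 · 310.550844 = 69,873.9399
Payments are at the start of each period, so multiply by (1+i).

R$69,874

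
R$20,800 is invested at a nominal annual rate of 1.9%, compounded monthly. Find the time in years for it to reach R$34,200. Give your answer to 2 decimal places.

26.19 years

Periodic rate i = 0.019/12 = 0.00158333.
(1+i)^n = 34200/20800 = 1.64423, so n = ln 1.64423 / ln 1.00158 = 314.3155 months
= 314.3155/12 years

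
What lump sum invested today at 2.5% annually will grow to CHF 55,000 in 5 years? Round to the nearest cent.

Discount factor = (1+0.025)^(−5) = 0.883854; PV = 55,000 × 0.883854 = 48,611.9858

CHF 48,611.99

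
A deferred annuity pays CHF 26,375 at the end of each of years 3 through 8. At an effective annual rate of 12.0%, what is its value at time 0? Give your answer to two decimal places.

CHF 86,446.40

PV at t=2 (ordinary 6-year annuity): 26375 × a(6|0.12) = 26375 × 4.111407 = 108,438.3682
PV₀ = 108,438.3682 / (1+0.12)^2 = 108,438.3682 / 1.254400 = 86,446.4032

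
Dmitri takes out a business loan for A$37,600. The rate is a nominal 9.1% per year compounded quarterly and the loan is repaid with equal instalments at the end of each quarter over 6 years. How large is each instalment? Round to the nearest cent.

i = 0.091/4 = 0.02275 per quarter; n = 6·4 = 24.
Annuity-PV factor = 18.337710; PMT = 37600 / 18.337710 = 2,050.4196

A$2,050.42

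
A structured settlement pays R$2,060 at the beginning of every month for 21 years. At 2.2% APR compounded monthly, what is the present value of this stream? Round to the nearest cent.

R$416,182.46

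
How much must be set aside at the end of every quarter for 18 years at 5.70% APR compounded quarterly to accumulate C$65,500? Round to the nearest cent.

C$527.40

Periodic rate i = 0.057/4 = 0.01425; n = 18 × 4 = 72 periods.
PMT = 65500 / ( [(1+0.01425)^72 − 1] / 0.01425 ) = 65500 / 124.193255 = 527.4038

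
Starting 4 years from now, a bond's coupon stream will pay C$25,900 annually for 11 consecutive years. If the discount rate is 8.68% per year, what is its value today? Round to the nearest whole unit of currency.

PV at t=3 (ordinary 11-year annuity): 25900 × a(11|0.0868) = 25900 × 6.909321 = 178,951.4099
Discount back 3 years: 178,951.4099 × (1+0.0868)^(−3) = 178,951.4099 × 0.779024 = 139,407.5308

C$139,408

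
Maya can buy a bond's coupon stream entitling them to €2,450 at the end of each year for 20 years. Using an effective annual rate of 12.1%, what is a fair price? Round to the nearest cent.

€18,186.03

PV = PMT · [1 − (1+i)^(−n)] / i = 2450 · 7.422869 = 18,186.0298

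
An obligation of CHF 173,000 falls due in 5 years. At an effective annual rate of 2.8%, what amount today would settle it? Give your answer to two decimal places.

PV = 173,000 / (1 + 0.028)^5 = 173,000 / 1.148063 = 150,688.6457

CHF 150,688.65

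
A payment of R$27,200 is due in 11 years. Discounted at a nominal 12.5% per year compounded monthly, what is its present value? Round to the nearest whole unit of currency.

With 12 periods per year: i = 0.0104167, n = 132.
PV = 27,200 / (1 + 0.0104167)^132 = 27,200 / 3.927048 = 6,926.3230

R$6,926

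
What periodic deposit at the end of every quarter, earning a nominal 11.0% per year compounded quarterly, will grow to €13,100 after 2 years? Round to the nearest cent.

i = 0.11/4 = 0.0275 per quarter; n = 2·4 = 8.
FV-annuity factor = 8.813838; PMT = 13100 / 8.813838 = 1,486.2991

€1,486.30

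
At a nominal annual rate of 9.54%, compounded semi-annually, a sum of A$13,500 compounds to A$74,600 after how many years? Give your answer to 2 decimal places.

Periodic rate i = 0.0954/2 = 0.0477.
(1+i)^n = 74600/13500 = 5.52593, so n = ln 5.52593 / ln 1.0477 = 36.6856 half-years
= 36.6856/2 years

18.34 years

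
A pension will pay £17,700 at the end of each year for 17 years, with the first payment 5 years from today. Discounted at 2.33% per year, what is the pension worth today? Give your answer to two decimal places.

£224,462.99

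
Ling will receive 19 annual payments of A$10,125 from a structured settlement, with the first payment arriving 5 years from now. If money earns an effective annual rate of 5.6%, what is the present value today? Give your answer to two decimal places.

A$93,761.49

PV at t=4 (ordinary 19-year annuity): 10125 × a(19|0.056) = 10125 × 11.515562 = 116,595.0663
PV₀ = 116,595.0663 / (1+0.056)^4 = 116,595.0663 / 1.243528 = 93,761.4901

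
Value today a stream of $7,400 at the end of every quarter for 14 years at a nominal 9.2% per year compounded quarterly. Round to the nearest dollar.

$231,692

With 4 periods per year: i = 0.023, n = 56.
Annuity factor a(56|0.023) = 31.309771; PV = 7400 × 31.309771 = 231,692.3072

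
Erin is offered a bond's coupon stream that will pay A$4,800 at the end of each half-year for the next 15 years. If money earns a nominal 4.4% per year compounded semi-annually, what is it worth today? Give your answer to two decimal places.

A$104,604.48

i = 0.044/2 = 0.022 per half-year; n = 15·2 = 30.
PV = 4800 × [1 − (1+0.022)^(−30)] / 0.022 = 4800 × 21.792600 = 104,604.4810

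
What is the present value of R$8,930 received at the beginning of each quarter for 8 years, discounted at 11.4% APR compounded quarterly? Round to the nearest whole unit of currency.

Periodic rate i = 0.114/4 = 0.0285; n = 8 × 4 = 32 periods.
PV = PMT · [1 − (1+i)^(−n)] / i × (1+i) = 8930 · 21.404477 = 191,141.9803
(annuity-due: payments at period start, so ×(1+i).)

R$191,142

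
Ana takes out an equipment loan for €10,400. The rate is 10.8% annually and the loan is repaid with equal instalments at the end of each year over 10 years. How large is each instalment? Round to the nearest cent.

PMT = 10400 / ( [1 − (1+0.108)^(−10)] / 0.108 ) = 10400 / 5.938949 = 1,751.1515

€1,751.15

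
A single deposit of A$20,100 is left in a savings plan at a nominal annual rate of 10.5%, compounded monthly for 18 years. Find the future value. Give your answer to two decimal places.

A$131,960.02

Periodic rate i = 0.105/12 = 0.00875; n = 18 × 12 = 216 periods.
20,100 × (1+0.00875)^216 = 20,100 × 6.565175 = 131,960.0183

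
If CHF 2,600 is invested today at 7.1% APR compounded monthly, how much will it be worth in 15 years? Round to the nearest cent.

CHF 7,518.55

With 12 periods per year: i = 0.00591667, n = 180.
FV = 2,600 × (1 + 0.00591667)^180 = 7,518.5492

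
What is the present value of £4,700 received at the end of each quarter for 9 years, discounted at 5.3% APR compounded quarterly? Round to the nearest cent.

With 4 periods per year: i = 0.01325, n = 36.
PV = PMT · [1 − (1+i)^(−n)] / i = 4700 · 28.483794 = 133,873.8313

£133,873.83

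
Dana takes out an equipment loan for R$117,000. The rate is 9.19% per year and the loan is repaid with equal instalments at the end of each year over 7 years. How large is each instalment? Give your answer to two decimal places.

Annuity-PV factor = 5.001026; PMT = 117000 / 5.001026 = 23,395.1998

R$23,395.20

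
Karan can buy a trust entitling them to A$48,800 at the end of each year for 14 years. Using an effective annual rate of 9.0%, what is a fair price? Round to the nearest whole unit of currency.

A$379,964

PV = 48800 × [1 − (1+0.09)^(−14)] / 0.09 = 48800 × 7.786150 = 379,964.1390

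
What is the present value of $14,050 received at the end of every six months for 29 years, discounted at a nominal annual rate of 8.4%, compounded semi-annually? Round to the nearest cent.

With 2 periods per year: i = 0.042, n = 58.
Annuity factor a(58|0.042) = 21.619630; PV = 14050 × 21.619630 = 303,755.8048

$303,755.80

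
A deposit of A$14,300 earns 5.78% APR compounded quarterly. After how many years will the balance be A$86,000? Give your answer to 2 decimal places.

31.26 years

Periodic rate i = 0.0578/4 = 0.01445.
n = ln(86000/14300) / ln(1+0.01445) = ln(6.01399) / 0.014347 = 125.0532 quarters
= 125.0532/4 years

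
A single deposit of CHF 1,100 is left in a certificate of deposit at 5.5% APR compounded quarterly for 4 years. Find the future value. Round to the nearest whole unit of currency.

CHF 1,369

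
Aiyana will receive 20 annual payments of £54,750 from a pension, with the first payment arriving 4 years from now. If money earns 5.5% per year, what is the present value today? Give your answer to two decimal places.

£557,196.72

Value one period before first payment (t=3): 54750 × [1 − (1+0.055)^(−20)] / 0.055 = 54750 × 11.950382 = 654,283.4410
PV₀ = 654,283.4410 / (1+0.055)^3 = 654,283.4410 / 1.174241 = 557,196.7186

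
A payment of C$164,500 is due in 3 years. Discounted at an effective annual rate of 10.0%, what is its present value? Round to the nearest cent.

PV = FV·(1+i)^(−n) = 164,500 × 0.751315 = 123,591.2847

C$123,591.28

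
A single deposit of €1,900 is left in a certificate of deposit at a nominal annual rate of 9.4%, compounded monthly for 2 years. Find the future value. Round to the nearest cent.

i = 0.094/12 = 0.00783333 per month; n = 2·12 = 24.
FV = PV·(1+i)^n = 1,900 × 1.205950 = 2,291.3047

€2,291.30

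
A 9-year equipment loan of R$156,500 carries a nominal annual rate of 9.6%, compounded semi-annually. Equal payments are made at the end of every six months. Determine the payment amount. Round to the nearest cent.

Periodic rate i = 0.096/2 = 0.048; n = 9 × 2 = 18 periods.
Annuity-PV factor = 11.874413; PMT = 156500 / 11.874413 = 13,179.5989

R$13,179.60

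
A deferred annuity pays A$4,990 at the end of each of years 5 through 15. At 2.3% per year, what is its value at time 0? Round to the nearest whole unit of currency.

A$43,839

Value one period before first payment (t=4): 4990 × [1 − (1+0.023)^(−11)] / 0.023 = 4990 × 9.621906 = 48,013.3129
Discount back 4 years: 48,013.3129 × (1+0.023)^(−4) = 48,013.3129 × 0.913056 = 43,838.8485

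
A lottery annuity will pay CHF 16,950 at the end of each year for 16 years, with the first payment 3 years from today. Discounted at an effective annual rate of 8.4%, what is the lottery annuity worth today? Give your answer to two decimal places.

CHF 124,478.52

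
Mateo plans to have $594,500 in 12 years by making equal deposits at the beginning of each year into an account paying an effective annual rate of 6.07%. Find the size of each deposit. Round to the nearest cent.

$33,087.98

FV-annuity factor × (1+i) = 17.967248; PMT = 594500 / 17.967248 = 33,087.9825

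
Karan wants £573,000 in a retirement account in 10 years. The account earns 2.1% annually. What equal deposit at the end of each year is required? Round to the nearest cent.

FV-annuity factor = 10.999915; PMT = 573000 / 10.999915 = 52,091.3131

£52,091.31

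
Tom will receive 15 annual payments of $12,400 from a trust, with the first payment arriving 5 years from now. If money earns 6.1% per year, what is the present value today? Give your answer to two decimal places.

$94,416.33

Value one period before first payment (t=4): 12400 × [1 − (1+0.061)^(−15)] / 0.061 = 12400 × 9.649103 = 119,648.8821
PV₀ = 119,648.8821 / (1+0.061)^4 = 119,648.8821 / 1.267248 = 94,416.3288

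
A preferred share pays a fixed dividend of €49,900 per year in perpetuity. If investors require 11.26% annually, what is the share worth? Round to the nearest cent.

€443,161.63

PV = C/r = 49900/0.1126 = 443,161.6341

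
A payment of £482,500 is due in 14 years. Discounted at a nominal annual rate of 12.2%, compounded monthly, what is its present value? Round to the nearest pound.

£88,200

Periodic rate i = 0.122/12 = 0.0101667; n = 14 × 12 = 168 periods.
PV = 482,500 / (1 + 0.0101667)^168 = 482,500 / 5.470533 = 88,199.8138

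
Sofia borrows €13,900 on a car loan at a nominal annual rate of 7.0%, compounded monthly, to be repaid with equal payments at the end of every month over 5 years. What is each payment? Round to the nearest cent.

Periodic rate i = 0.07/12 = 0.00583333; n = 5 × 12 = 60 periods.
Annuity-PV factor = 50.501994; PMT = 13900 / 50.501994 = 275.2367

€275.24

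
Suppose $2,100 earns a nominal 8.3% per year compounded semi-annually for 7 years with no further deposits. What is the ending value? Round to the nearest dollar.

$3,711

Periodic rate i = 0.083/2 = 0.0415; n = 7 × 2 = 14 periods.
2,100 × (1+0.0415)^14 = 2,100 × 1.766973 = 3,710.6427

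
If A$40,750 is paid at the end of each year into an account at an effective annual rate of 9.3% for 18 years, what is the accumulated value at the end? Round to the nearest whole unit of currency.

FV = PMT · [(1+i)^n − 1] / i = 40750 · 42.541514 = 1,733,566.7027

A$1,733,567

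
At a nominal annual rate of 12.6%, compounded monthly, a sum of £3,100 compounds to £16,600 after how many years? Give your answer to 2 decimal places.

13.39 years

Periodic rate i = 0.126/12 = 0.0105.
n = ln(16600/3100) / ln(1+0.0105) = ln(5.35484) / 0.010445 = 160.6471 months
= 160.6471/12 years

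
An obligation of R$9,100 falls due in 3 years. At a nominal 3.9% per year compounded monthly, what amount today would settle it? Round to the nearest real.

R$8,097

i = 0.039/12 = 0.00325 per month; n = 3·12 = 36.
PV = FV·(1+i)^(−n) = 9,100 × 0.889754 = 8,096.7612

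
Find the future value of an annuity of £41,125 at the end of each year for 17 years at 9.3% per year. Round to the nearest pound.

£1,563,033

FV = PMT · [(1+i)^n − 1] / i = 41125 · 38.006875 = 1,563,032.7269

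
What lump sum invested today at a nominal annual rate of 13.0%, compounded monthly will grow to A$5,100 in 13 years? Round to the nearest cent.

A$949.64

With 12 periods per year: i = 0.0108333, n = 156.
PV = 5,100 / (1 + 0.0108333)^156 = 5,100 / 5.370448 = 949.6414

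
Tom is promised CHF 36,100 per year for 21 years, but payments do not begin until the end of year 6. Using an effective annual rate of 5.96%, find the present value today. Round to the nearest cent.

Value one period before first payment (t=5): 36100 × [1 − (1+0.0596)^(−21)] / 0.0596 = 36100 × 11.803756 = 426,115.5872
Discount back 5 years: 426,115.5872 × (1+0.0596)^(−5) = 426,115.5872 × 0.748670 = 319,019.8252

CHF 319,019.83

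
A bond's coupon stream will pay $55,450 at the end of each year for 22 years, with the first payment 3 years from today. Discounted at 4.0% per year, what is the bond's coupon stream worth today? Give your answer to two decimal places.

$740,860.16

Value one period before first payment (t=2): 55450 × [1 − (1+0.04)^(−22)] / 0.04 = 55450 × 14.451115 = 801,314.3453
PV₀ = 801,314.3453 / (1+0.04)^2 = 801,314.3453 / 1.081600 = 740,860.1565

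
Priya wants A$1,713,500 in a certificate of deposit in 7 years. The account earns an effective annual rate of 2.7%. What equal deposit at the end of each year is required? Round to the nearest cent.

FV-annuity factor = 7.593215; PMT = 1.7135e+06 / 7.593215 = 225,661.9841

A$225,661.98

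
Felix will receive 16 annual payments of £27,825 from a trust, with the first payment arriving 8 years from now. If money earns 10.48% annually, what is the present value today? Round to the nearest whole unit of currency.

£105,331

Value one period before first payment (t=7): 27825 × [1 − (1+0.1048)^(−16)] / 0.1048 = 27825 × 7.605117 = 211,612.3676
Discount back 7 years: 211,612.3676 × (1+0.1048)^(−7) = 211,612.3676 × 0.497754 = 105,330.8011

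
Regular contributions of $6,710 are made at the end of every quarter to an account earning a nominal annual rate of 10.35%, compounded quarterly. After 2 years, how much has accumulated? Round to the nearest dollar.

With 4 periods per year: i = 0.025875, n = 8.
FV = 6710 × [(1+0.025875)^8 − 1] / 0.025875 = 6710 × 8.763231 = 58,801.2798

$58,801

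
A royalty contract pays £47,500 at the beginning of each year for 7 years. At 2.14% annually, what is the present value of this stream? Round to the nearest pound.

PV = 47500 × [1 − (1+0.0214)^(−7)] / 0.0214 × (1+i) = 47500 × 6.575062 = 312,315.4340
(Beginning-of-period payments → annuity-due factor ×(1+i).)

£312,315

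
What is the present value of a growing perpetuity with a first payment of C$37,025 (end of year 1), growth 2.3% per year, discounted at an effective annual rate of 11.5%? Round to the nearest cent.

C$402,445.65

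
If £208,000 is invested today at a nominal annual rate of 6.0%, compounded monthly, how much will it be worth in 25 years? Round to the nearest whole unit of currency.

£928,714

Periodic rate i = 0.06/12 = 0.005; n = 25 × 12 = 300 periods.
FV = 208,000 × (1 + 0.005)^300 = 928,713.7209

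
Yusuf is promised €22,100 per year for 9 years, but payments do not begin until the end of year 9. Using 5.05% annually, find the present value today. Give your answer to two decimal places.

€105,680.27

Value one period before first payment (t=8): 22100 × [1 − (1+0.0505)^(−9)] / 0.0505 = 22100 × 7.092022 = 156,733.6933
PV₀ = 156,733.6933 / (1+0.0505)^8 = 156,733.6933 / 1.483093 = 105,680.2699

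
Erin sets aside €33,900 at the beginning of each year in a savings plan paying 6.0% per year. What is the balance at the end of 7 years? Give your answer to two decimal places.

FV = PMT · [(1+i)^n − 1] / i × (1+i) = 33900 · 8.897468 = 301,624.1621
(annuity-due: payments at period start, so ×(1+i).)

€301,624.16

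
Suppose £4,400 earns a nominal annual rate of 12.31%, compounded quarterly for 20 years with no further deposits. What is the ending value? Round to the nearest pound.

Periodic rate i = 0.1231/4 = 0.030775; n = 20 × 4 = 80 periods.
FV = PV·(1+i)^n = 4,400 × 11.300825 = 49,723.6294

£49,724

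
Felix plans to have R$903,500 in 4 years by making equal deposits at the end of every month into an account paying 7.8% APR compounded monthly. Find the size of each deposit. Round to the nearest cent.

R$16,099.60

Periodic rate i = 0.078/12 = 0.0065; n = 4 × 12 = 48 periods.
PMT = 903500 / ( [(1+0.0065)^48 − 1] / 0.0065 ) = 903500 / 56.119397 = 16,099.6027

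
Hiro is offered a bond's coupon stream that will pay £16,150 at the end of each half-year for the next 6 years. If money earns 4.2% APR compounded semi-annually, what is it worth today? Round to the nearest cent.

£169,747.55

Periodic rate i = 0.042/2 = 0.021; n = 6 × 2 = 12 periods.
Annuity factor a(12|0.021) = 10.510684; PV = 16150 × 10.510684 = 169,747.5512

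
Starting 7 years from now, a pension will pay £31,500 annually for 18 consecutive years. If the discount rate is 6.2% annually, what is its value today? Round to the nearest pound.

PV at t=6 (ordinary 18-year annuity): 31500 × a(18|0.062) = 31500 × 10.666840 = 336,005.4494
Discount back 6 years: 336,005.4494 × (1+0.062)^(−6) = 336,005.4494 × 0.697032 = 234,206.6491

£234,207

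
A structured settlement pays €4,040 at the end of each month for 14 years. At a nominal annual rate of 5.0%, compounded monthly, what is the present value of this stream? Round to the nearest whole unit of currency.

Periodic rate i = 0.05/12 = 0.00416667; n = 14 × 12 = 168 periods.
PV = 4040 × [1 − (1+0.00416667)^(−168)] / 0.00416667 = 4040 × 120.646077 = 487,410.1528

€487,410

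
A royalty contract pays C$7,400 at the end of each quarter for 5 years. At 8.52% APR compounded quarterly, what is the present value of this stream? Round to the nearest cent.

C$119,496.24

i = 0.0852/4 = 0.0213 per quarter; n = 5·4 = 20.
Annuity factor a(20|0.0213) = 16.148141; PV = 7400 × 16.148141 = 119,496.2440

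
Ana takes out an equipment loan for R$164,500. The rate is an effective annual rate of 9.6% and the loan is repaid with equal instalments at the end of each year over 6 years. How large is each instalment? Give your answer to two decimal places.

R$37,328.74

Annuity-PV factor = 4.406792; PMT = 164500 / 4.406792 = 37,328.7448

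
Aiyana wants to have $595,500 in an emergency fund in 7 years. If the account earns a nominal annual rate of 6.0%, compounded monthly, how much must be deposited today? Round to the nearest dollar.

$391,681

With 12 periods per year: i = 0.005, n = 84.
PV = FV·(1+i)^(−n) = 595,500 × 0.657735 = 391,681.0661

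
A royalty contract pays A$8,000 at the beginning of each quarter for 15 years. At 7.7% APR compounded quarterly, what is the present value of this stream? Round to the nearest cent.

Periodic rate i = 0.077/4 = 0.01925; n = 15 × 4 = 60 periods.
PV = PMT · [1 − (1+i)^(−n)] / i × (1+i) = 8000 · 36.082258 = 288,658.0675
(annuity-due: payments at period start, so ×(1+i).)

A$288,658.07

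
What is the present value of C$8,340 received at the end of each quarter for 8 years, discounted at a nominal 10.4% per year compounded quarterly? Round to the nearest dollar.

With 4 periods per year: i = 0.026, n = 32.
Annuity factor a(32|0.026) = 21.545015; PV = 8340 × 21.545015 = 179,685.4278

C$179,685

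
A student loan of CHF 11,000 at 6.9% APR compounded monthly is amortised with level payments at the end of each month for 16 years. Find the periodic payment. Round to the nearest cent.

With 12 periods per year: i = 0.00575, n = 192.
PMT = 11000 / ( [1 − (1+0.00575)^(−192)] / 0.00575 ) = 11000 / 116.070919 = 94.7696

CHF 94.77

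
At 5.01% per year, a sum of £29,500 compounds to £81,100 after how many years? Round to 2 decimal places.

20.69 years

(1+i)^n = 81100/29500 = 2.74915, so n = ln 2.74915 / ln 1.0501 = 20.6870 years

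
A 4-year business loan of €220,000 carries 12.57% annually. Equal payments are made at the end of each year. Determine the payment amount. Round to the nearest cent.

€73,302.95

PMT = 220000 / ( [1 − (1+0.1257)^(−4)] / 0.1257 ) = 220000 / 3.001244 = 73,302.9488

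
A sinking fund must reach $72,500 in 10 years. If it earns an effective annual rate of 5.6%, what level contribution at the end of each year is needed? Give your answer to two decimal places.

$5,604.60

FV-annuity factor = 12.935797; PMT = 72500 / 12.935797 = 5,604.6024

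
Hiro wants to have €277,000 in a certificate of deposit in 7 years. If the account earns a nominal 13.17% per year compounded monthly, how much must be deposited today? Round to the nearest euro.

€110,735

i = 0.1317/12 = 0.010975 per month; n = 7·12 = 84.
PV = FV·(1+i)^(−n) = 277,000 × 0.399765 = 110,734.9735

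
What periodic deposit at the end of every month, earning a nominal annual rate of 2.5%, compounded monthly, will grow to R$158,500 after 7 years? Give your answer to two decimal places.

R$1,728.57

Periodic rate i = 0.025/12 = 0.00208333; n = 7 × 12 = 84 periods.
FV-annuity factor = 91.694104; PMT = 158500 / 91.694104 = 1,728.5735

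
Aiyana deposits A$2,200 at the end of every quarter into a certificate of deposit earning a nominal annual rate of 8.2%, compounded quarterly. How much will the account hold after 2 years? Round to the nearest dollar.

A$18,916

With 4 periods per year: i = 0.0205, n = 8.
FV = 2200 × [(1+0.0205)^8 − 1] / 0.0205 = 2200 × 8.598147 = 18,915.9235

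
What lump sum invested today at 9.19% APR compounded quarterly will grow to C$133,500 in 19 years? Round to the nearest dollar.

C$23,754

With 4 periods per year: i = 0.022975, n = 76.
PV = 133,500 / (1 + 0.022975)^76 = 133,500 / 5.620068 = 23,754.1624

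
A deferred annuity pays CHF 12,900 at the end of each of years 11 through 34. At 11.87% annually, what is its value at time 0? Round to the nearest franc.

PV at t=10 (ordinary 24-year annuity): 12900 × a(24|0.1187) = 12900 × 7.853881 = 101,315.0689
Discount back 10 years: 101,315.0689 × (1+0.1187)^(−10) = 101,315.0689 × 0.325734 = 33,001.8027

CHF 33,002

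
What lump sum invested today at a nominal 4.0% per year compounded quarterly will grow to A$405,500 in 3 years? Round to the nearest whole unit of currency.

i = 0.04/4 = 0.01 per quarter; n = 3·4 = 12.
Discount factor = (1+0.01)^(−12) = 0.887449; PV = 405,500 × 0.887449 = 359,860.6608

A$359,861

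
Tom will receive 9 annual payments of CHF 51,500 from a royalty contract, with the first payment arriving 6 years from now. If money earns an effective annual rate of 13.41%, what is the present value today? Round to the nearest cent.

PV at t=5 (ordinary 9-year annuity): 51500 × a(9|0.1341) = 51500 × 5.054369 = 260,299.9975
PV₀ = 260,299.9975 / (1+0.1341)^5 = 260,299.9975 / 1.876103 = 138,745.0225

CHF 138,745.02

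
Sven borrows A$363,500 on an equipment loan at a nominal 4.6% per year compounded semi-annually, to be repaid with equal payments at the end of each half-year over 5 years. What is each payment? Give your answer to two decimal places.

A$41,104.98

With 2 periods per year: i = 0.023, n = 10.
PMT = 363500 / ( [1 − (1+0.023)^(−10)] / 0.023 ) = 363500 / 8.843210 = 41,104.9823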